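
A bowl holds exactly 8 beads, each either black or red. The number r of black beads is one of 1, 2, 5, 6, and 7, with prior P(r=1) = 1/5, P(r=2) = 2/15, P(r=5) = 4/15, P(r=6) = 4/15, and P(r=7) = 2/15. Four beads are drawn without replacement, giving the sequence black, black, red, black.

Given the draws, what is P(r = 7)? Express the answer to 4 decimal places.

0.2000

For each hypothesis, P(data | H) works out to: P(data | r = 1) = (1/8)(0/7) = 0; P(data | r = 2) = (2/8)(1/7)(6/6)(0/5) = 0; P(data | r = 5) = (5/8)(4/7)(3/6)(3/5) = 3/28; P(data | r = 6) = (6/8)(5/7)(2/6)(4/5) = 1/7; P(data | r = 7) = (7/8)(6/7)(1/6)(5/5) = 1/8.
The prior-weighted likelihoods are 1/5 · 0 = 0, 2/15 · 0 = 0, 4/15 · 3/28 = 1/35, 4/15 · 1/7 = 4/105, 2/15 · 1/8 = 1/60; with total 1/12.
Therefore the posterior P(r = 7 | data) = (1/60) / (1/12) = 1/5.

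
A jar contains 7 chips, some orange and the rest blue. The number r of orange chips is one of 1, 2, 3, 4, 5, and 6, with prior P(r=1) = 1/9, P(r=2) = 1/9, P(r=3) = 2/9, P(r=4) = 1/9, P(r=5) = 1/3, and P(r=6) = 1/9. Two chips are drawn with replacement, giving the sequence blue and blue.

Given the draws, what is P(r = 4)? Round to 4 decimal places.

0.0783

Under each hypothesis, the probability of the observed sequence is: P(data | r = 1) = (6/7)(6/7) = 36/49; P(data | r = 2) = (5/7)(5/7) = 25/49; P(data | r = 3) = (4/7)(4/7) = 16/49; P(data | r = 4) = (3/7)(3/7) = 9/49; P(data | r = 5) = (2/7)(2/7) = 4/49; P(data | r = 6) = (1/7)(1/7) = 1/49.
The prior-weighted likelihoods are 1/9 · 36/49 = 4/49, 1/9 · 25/49 = 25/441, 2/9 · 16/49 = 32/441, 1/9 · 9/49 = 1/49, 1/3 · 4/49 = 4/147, 1/9 · 1/49 = 1/441; summing to 115/441.
So P(r = 4 | data) = (1/49) / (115/441) = 9/115.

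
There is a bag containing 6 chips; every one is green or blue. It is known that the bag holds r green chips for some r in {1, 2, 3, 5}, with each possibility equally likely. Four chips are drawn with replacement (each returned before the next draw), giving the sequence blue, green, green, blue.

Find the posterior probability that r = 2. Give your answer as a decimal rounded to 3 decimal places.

0.328

Under each hypothesis, the probability of the observed sequence is: P(data | r = 1) = (5/6)(1/6)(1/6)(5/6) = 0.01929; P(data | r = 2) = (4/6)(2/6)(2/6)(4/6) = 0.049383; P(data | r = 3) = (3/6)(3/6)(3/6)(3/6) = 0.0625; P(data | r = 5) = (1/6)(5/6)(5/6)(1/6) = 0.01929.
Weighting by the prior gives 1/4 · 0.01929 = 0.0048225, 1/4 · 0.049383 = 0.012346, 1/4 · 0.0625 = 0.015625, 1/4 · 0.01929 = 0.0048225; these sum to 0.037616.
So P(r = 2 | data) = (0.012346) / (0.037616) = 0.32821.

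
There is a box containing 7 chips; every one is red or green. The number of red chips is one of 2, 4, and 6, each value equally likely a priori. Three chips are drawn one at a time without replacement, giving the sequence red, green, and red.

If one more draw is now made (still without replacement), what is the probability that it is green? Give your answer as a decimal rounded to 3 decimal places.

The likelihood of the observed sequence under each hypothesis: P(data | r = 2) = (2/7)(5/6)(1/5) = 1/21; P(data | r = 4) = (4/7)(3/6)(3/5) = 6/35; P(data | r = 6) = (6/7)(1/6)(5/5) = 1/7.
Weighting by the prior gives 1/3 · 1/21 = 1/63, 1/3 · 6/35 = 2/35, 1/3 · 1/7 = 1/21; summing to 38/315.
Dividing through by the total gives posterior P(r = 2 | data) = 5/38, P(r = 4 | data) = 9/19, P(r = 6 | data) = 15/38.
The predictive probability is P(green next | data) = (1)(5/38) + (1/2)(9/19) + (0)(15/38) = 7/19.

0.368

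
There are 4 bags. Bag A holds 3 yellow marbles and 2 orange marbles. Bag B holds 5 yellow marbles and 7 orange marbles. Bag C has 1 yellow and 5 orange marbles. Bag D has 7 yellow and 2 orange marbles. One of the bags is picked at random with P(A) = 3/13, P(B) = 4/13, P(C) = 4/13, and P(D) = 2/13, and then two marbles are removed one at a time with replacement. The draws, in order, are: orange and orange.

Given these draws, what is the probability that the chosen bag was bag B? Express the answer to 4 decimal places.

For each hypothesis, P(data | H) works out to: P(data | bag A) = (2/5)(2/5) = 0.16; P(data | bag B) = (7/12)(7/12) = 0.34028; P(data | bag C) = (5/6)(5/6) = 0.69444; P(data | bag D) = (2/9)(2/9) = 0.049383.
Multiplying each by its prior: 3/13 · 0.16 = 0.036923, 4/13 · 0.34028 = 0.1047, 4/13 · 0.69444 = 0.21368, 2/13 · 0.049383 = 0.0075973; these sum to 0.3629.
Hence P(bag B | data) = (0.1047) / (0.3629) = 0.28851.

0.2885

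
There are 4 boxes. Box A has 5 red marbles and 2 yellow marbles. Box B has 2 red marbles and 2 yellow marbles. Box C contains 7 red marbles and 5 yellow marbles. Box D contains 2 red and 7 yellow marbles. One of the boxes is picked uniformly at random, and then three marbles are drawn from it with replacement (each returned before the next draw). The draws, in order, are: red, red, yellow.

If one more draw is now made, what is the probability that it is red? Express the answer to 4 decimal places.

Compute the likelihood of the observed sequence for each case: P(data | box A) = (5/7)(5/7)(2/7) = 0.14577; P(data | box B) = (2/4)(2/4)(2/4) = 0.125; P(data | box C) = (7/12)(7/12)(5/12) = 0.14178; P(data | box D) = (2/9)(2/9)(7/9) = 0.038409.
The prior-weighted likelihoods are 1/4 · 0.14577 = 0.036443, 1/4 · 0.125 = 0.03125, 1/4 · 0.14178 = 0.035446, 1/4 · 0.038409 = 0.0096022; with total 0.11274.
Dividing through by the total gives posterior P(box A | data) = 0.32325, P(box B | data) = 0.27718, P(box C | data) = 0.3144, P(box D | data) = 0.08517.
The predictive probability is P(red next | data) = (5/7)(0.32325) + (1/2)(0.27718) + (7/12)(0.3144) + (2/9)(0.08517) = 0.57181.

0.5718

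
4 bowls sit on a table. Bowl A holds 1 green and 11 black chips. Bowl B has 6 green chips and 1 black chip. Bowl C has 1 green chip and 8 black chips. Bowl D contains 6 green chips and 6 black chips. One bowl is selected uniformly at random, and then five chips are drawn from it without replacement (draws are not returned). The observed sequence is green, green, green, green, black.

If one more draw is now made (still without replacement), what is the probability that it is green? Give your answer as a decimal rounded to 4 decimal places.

Under each hypothesis, the probability of the observed sequence is: P(data | bowl A) = (1/12)(0/11) = 0; P(data | bowl B) = (6/7)(5/6)(4/5)(3/4)(1/3) = 0.14286; P(data | bowl C) = (1/9)(0/8) = 0; P(data | bowl D) = (6/12)(5/11)(4/10)(3/9)(6/8) = 0.022727.
Multiplying each by its prior: 1/4 · 0 = 0, 1/4 · 0.14286 = 0.035714, 1/4 · 0 = 0, 1/4 · 0.022727 = 0.0056818; these sum to 0.041396.
The posterior is then P(bowl A | data) = 0, P(bowl B | data) = 0.86275, P(bowl C | data) = 0, P(bowl D | data) = 0.13725.
The predictive probability is P(green next | data) = (1)(0.86275) + (2/7)(0.13725) = 0.90196.

0.9020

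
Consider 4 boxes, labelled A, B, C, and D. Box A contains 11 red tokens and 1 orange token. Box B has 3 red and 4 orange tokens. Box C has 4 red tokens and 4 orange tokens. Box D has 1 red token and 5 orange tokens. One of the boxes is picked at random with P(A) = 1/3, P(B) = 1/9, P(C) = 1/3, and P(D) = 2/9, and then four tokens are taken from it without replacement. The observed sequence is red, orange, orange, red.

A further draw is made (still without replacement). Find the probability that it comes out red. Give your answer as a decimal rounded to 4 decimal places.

0.4583

For each hypothesis, P(data | H) works out to: P(data | box A) = (11/12)(1/11)(0/10) = 0; P(data | box B) = (3/7)(4/6)(3/5)(2/4) = 3/35; P(data | box C) = (4/8)(4/7)(3/6)(3/5) = 3/35; P(data | box D) = (1/6)(5/5)(4/4)(0/3) = 0.
Weighting by the prior gives 1/3 · 0 = 0, 1/9 · 3/35 = 1/105, 1/3 · 3/35 = 1/35, 2/9 · 0 = 0; summing to 4/105.
Normalising, the posterior is P(box A | data) = 0, P(box B | data) = 1/4, P(box C | data) = 3/4, P(box D | data) = 0.
The predictive probability is P(red next | data) = (1/3)(1/4) + (1/2)(3/4) = 11/24.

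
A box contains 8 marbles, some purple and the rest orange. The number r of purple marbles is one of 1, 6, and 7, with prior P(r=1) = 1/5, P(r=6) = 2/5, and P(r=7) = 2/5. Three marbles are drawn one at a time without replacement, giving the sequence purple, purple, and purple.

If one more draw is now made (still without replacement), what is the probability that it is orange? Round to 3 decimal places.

0.273

The likelihood of the observed sequence under each hypothesis: P(data | r = 1) = (1/8)(0/7) = 0; P(data | r = 6) = (6/8)(5/7)(4/6) = 5/14; P(data | r = 7) = (7/8)(6/7)(5/6) = 5/8.
Weighting by the prior gives 1/5 · 0 = 0, 2/5 · 5/14 = 1/7, 2/5 · 5/8 = 1/4; summing to 11/28.
Normalising, the posterior is P(r = 1 | data) = 0, P(r = 6 | data) = 4/11, P(r = 7 | data) = 7/11.
The predictive probability is P(orange next | data) = (2/5)(4/11) + (1/5)(7/11) = 3/11.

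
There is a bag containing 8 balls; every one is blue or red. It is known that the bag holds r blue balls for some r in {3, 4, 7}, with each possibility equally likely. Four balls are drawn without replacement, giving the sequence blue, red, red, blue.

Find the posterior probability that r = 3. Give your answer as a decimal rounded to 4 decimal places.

0.4545

Compute the likelihood of the observed sequence for each case: P(data | r = 3) = (3/8)(5/7)(4/6)(2/5) = 1/14; P(data | r = 4) = (4/8)(4/7)(3/6)(3/5) = 3/35; P(data | r = 7) = (7/8)(1/7)(0/6) = 0.
The prior-weighted likelihoods are 1/3 · 1/14 = 1/42, 1/3 · 3/35 = 1/35, 1/3 · 0 = 0; with total 11/210.
By Bayes' rule, P(r = 3 | data) = (1/42) / (11/210) = 5/11.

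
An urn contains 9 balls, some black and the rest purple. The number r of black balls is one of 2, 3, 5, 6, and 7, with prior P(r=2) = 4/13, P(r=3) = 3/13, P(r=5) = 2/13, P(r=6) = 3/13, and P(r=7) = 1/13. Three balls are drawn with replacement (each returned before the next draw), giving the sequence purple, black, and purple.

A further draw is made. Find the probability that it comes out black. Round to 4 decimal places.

0.3882

The likelihood of the observed sequence under each hypothesis: P(data | r = 2) = (7/9)(2/9)(7/9) = 0.13443; P(data | r = 3) = (6/9)(3/9)(6/9) = 0.14815; P(data | r = 5) = (4/9)(5/9)(4/9) = 0.10974; P(data | r = 6) = (3/9)(6/9)(3/9) = 0.074074; P(data | r = 7) = (2/9)(7/9)(2/9) = 0.038409.
Weighting by the prior gives 4/13 · 0.13443 = 0.041363, 3/13 · 0.14815 = 0.034188, 2/13 · 0.10974 = 0.016883, 3/13 · 0.074074 = 0.017094, 1/13 · 0.038409 = 0.0029545; summing to 0.11248.
Normalising, the posterior is P(r = 2 | data) = 0.36773, P(r = 3 | data) = 0.30394, P(r = 5 | data) = 0.15009, P(r = 6 | data) = 0.15197, P(r = 7 | data) = 0.026266.
The predictive probability is P(black next | data) = (2/9)(0.36773) + (1/3)(0.30394) + (5/9)(0.15009) + (2/3)(0.15197) + (7/9)(0.026266) = 0.38816.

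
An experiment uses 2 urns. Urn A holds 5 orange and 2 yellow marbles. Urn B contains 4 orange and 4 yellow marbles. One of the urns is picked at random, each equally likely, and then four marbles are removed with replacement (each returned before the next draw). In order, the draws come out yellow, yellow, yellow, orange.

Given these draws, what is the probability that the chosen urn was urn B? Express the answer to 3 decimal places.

0.790

Compute the likelihood of the observed sequence for each case: P(data | urn A) = (2/7)(2/7)(2/7)(5/7) = 0.01666; P(data | urn B) = (4/8)(4/8)(4/8)(4/8) = 0.0625.
The prior-weighted likelihoods are 1/2 · 0.01666 = 0.0083299, 1/2 · 0.0625 = 0.03125; summing to 0.03958.
By Bayes' rule, P(urn B | data) = (0.03125) / (0.03958) = 0.78954.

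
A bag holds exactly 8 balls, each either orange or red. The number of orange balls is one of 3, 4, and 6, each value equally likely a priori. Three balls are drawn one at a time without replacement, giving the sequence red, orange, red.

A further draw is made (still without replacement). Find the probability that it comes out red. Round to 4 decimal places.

0.4600

Compute the likelihood of the observed sequence for each case: P(data | r = 3) = (5/8)(3/7)(4/6) = 5/28; P(data | r = 4) = (4/8)(4/7)(3/6) = 1/7; P(data | r = 6) = (2/8)(6/7)(1/6) = 1/28.
Multiplying each by its prior: 1/3 · 5/28 = 5/84, 1/3 · 1/7 = 1/21, 1/3 · 1/28 = 1/84; these sum to 5/42.
The posterior is then P(r = 3 | data) = 1/2, P(r = 4 | data) = 2/5, P(r = 6 | data) = 1/10.
Averaging over the posterior, P(red next | data) = (3/5)(1/2) + (2/5)(2/5) + (0)(1/10) = 23/50.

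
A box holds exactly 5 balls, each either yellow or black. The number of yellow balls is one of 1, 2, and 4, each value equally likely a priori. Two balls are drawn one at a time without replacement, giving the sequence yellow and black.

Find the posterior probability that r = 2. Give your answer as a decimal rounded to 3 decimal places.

0.429

Compute the likelihood of the observed sequence for each case: P(data | r = 1) = (1/5)(4/4) = 1/5; P(data | r = 2) = (2/5)(3/4) = 3/10; P(data | r = 4) = (4/5)(1/4) = 1/5.
Multiplying each by its prior: 1/3 · 1/5 = 1/15, 1/3 · 3/10 = 1/10, 1/3 · 1/5 = 1/15; these sum to 7/30.
By Bayes' rule, P(r = 2 | data) = (1/10) / (7/30) = 3/7.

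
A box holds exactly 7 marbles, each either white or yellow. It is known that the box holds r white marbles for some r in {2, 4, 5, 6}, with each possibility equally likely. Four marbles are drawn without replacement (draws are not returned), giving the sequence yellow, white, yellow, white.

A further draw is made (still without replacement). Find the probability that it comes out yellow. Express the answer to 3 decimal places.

Compute the likelihood of the observed sequence for each case: P(data | r = 2) = (5/7)(2/6)(4/5)(1/4) = 1/21; P(data | r = 4) = (3/7)(4/6)(2/5)(3/4) = 3/35; P(data | r = 5) = (2/7)(5/6)(1/5)(4/4) = 1/21; P(data | r = 6) = (1/7)(6/6)(0/5) = 0.
Multiplying each by its prior: 1/4 · 1/21 = 1/84, 1/4 · 3/35 = 3/140, 1/4 · 1/21 = 1/84, 1/4 · 0 = 0; with total 19/420.
Dividing through by the total gives posterior P(r = 2 | data) = 5/19, P(r = 4 | data) = 9/19, P(r = 5 | data) = 5/19, P(r = 6 | data) = 0.
The predictive probability is P(yellow next | data) = (1)(5/19) + (1/3)(9/19) + (0)(5/19) = 8/19.

0.421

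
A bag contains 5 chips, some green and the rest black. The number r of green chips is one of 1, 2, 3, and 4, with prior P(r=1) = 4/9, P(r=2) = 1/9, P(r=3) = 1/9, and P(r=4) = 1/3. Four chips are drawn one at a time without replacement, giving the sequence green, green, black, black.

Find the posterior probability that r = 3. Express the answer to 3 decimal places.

0.500

The likelihood of the observed sequence under each hypothesis: P(data | r = 1) = (1/5)(0/4) = 0; P(data | r = 2) = (2/5)(1/4)(3/3)(2/2) = 1/10; P(data | r = 3) = (3/5)(2/4)(2/3)(1/2) = 1/10; P(data | r = 4) = (4/5)(3/4)(1/3)(0/2) = 0.
Multiplying each by its prior: 4/9 · 0 = 0, 1/9 · 1/10 = 1/90, 1/9 · 1/10 = 1/90, 1/3 · 0 = 0; these sum to 1/45.
By Bayes' rule, P(r = 3 | data) = (1/90) / (1/45) = 1/2.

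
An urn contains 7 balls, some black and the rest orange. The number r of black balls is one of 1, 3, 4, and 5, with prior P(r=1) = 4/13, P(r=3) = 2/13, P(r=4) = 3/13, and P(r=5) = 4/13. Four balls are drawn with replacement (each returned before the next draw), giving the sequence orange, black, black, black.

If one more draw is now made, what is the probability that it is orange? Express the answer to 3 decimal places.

The likelihood of the observed sequence under each hypothesis: P(data | r = 1) = (6/7)(1/7)(1/7)(1/7) = 0.002499; P(data | r = 3) = (4/7)(3/7)(3/7)(3/7) = 0.044981; P(data | r = 4) = (3/7)(4/7)(4/7)(4/7) = 0.079967; P(data | r = 5) = (2/7)(5/7)(5/7)(5/7) = 0.10412.
The prior-weighted likelihoods are 4/13 · 0.002499 = 0.00076891, 2/13 · 0.044981 = 0.0069202, 3/13 · 0.079967 = 0.018454, 4/13 · 0.10412 = 0.032038; these sum to 0.058181.
Normalising, the posterior is P(r = 1 | data) = 0.013216, P(r = 3 | data) = 0.11894, P(r = 4 | data) = 0.31718, P(r = 5 | data) = 0.55066.
So P(orange next | data) = Σ P(orange next | H) P(H | data) = (6/7)(0.013216) + (4/7)(0.11894) + (3/7)(0.31718) + (2/7)(0.55066) = 0.37256.

0.373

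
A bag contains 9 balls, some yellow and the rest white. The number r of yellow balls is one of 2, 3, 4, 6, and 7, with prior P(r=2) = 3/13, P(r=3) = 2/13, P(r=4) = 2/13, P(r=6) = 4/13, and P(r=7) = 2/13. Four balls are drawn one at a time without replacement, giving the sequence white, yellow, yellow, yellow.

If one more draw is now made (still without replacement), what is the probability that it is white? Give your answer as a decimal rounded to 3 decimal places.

Compute the likelihood of the observed sequence for each case: P(data | r = 2) = (7/9)(2/8)(1/7)(0/6) = 0; P(data | r = 3) = (6/9)(3/8)(2/7)(1/6) = 1/84; P(data | r = 4) = (5/9)(4/8)(3/7)(2/6) = 5/126; P(data | r = 6) = (3/9)(6/8)(5/7)(4/6) = 5/42; P(data | r = 7) = (2/9)(7/8)(6/7)(5/6) = 5/36.
The prior-weighted likelihoods are 3/13 · 0 = 0, 2/13 · 1/84 = 1/546, 2/13 · 5/126 = 5/819, 4/13 · 5/42 = 10/273, 2/13 · 5/36 = 5/234; with total 6/91.
Dividing through by the total gives posterior P(r = 2 | data) = 0, P(r = 3 | data) = 1/36, P(r = 4 | data) = 5/54, P(r = 6 | data) = 5/9, P(r = 7 | data) = 35/108.
The predictive probability is P(white next | data) = (1)(1/36) + (4/5)(5/54) + (2/5)(5/9) + (1/5)(35/108) = 7/18.

0.389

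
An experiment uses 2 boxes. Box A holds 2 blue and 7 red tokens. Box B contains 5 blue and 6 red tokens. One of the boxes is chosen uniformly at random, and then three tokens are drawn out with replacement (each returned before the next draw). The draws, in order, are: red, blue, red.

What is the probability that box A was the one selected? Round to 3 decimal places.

For each hypothesis, P(data | H) works out to: P(data | box A) = (7/9)(2/9)(7/9) = 0.13443; P(data | box B) = (6/11)(5/11)(6/11) = 0.13524.
Weighting by the prior gives 1/2 · 0.13443 = 0.067215, 1/2 · 0.13524 = 0.067618; these sum to 0.13483.
Therefore the posterior P(box A | data) = (0.067215) / (0.13483) = 0.49851.

0.499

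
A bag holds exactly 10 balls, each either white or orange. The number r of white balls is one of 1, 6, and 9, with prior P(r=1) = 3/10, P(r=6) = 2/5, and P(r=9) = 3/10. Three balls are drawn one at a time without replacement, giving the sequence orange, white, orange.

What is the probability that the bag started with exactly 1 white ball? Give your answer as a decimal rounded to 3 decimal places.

0.429

Under each hypothesis, the probability of the observed sequence is: P(data | r = 1) = (9/10)(1/9)(8/8) = 1/10; P(data | r = 6) = (4/10)(6/9)(3/8) = 1/10; P(data | r = 9) = (1/10)(9/9)(0/8) = 0.
The prior-weighted likelihoods are 3/10 · 1/10 = 3/100, 2/5 · 1/10 = 1/25, 3/10 · 0 = 0; these sum to 7/100.
By Bayes' rule, P(r = 1 | data) = (3/100) / (7/100) = 3/7.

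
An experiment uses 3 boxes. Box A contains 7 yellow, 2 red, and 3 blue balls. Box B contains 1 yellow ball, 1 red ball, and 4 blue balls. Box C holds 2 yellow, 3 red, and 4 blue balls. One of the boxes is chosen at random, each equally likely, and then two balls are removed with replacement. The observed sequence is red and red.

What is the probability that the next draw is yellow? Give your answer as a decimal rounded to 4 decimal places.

0.2731

Under each hypothesis, the probability of the observed sequence is: P(data | box A) = (2/12)(2/12) = 1/36; P(data | box B) = (1/6)(1/6) = 1/36; P(data | box C) = (3/9)(3/9) = 1/9.
The prior-weighted likelihoods are 1/3 · 1/36 = 1/108, 1/3 · 1/36 = 1/108, 1/3 · 1/9 = 1/27; with total 1/18.
The posterior is then P(box A | data) = 1/6, P(box B | data) = 1/6, P(box C | data) = 2/3.
The predictive probability is P(yellow next | data) = (7/12)(1/6) + (1/6)(1/6) + (2/9)(2/3) = 59/216.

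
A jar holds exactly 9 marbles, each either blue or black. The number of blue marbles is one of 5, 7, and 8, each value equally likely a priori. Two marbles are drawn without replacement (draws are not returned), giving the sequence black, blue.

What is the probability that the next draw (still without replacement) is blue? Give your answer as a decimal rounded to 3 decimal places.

Compute the likelihood of the observed sequence for each case: P(data | r = 5) = (4/9)(5/8) = 5/18; P(data | r = 7) = (2/9)(7/8) = 7/36; P(data | r = 8) = (1/9)(8/8) = 1/9.
Multiplying each by its prior: 1/3 · 5/18 = 5/54, 1/3 · 7/36 = 7/108, 1/3 · 1/9 = 1/27; with total 7/36.
Normalising, the posterior is P(r = 5 | data) = 10/21, P(r = 7 | data) = 1/3, P(r = 8 | data) = 4/21.
Averaging over the posterior, P(blue next | data) = (4/7)(10/21) + (6/7)(1/3) + (1)(4/21) = 110/147.

0.748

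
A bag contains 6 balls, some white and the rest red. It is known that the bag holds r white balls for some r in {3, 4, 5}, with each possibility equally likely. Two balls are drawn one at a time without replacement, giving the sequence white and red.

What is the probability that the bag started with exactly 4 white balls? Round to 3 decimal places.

0.364

Compute the likelihood of the observed sequence for each case: P(data | r = 3) = (3/6)(3/5) = 3/10; P(data | r = 4) = (4/6)(2/5) = 4/15; P(data | r = 5) = (5/6)(1/5) = 1/6.
Multiplying each by its prior: 1/3 · 3/10 = 1/10, 1/3 · 4/15 = 4/45, 1/3 · 1/6 = 1/18; with total 11/45.
By Bayes' rule, P(r = 4 | data) = (4/45) / (11/45) = 4/11.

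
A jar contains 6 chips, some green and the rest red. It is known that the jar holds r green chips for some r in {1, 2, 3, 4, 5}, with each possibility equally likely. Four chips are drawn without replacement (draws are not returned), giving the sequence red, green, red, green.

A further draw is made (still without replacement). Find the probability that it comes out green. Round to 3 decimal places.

For each hypothesis, P(data | H) works out to: P(data | r = 1) = (5/6)(1/5)(4/4)(0/3) = 0; P(data | r = 2) = (4/6)(2/5)(3/4)(1/3) = 1/15; P(data | r = 3) = (3/6)(3/5)(2/4)(2/3) = 1/10; P(data | r = 4) = (2/6)(4/5)(1/4)(3/3) = 1/15; P(data | r = 5) = (1/6)(5/5)(0/4) = 0.
Weighting by the prior gives 1/5 · 0 = 0, 1/5 · 1/15 = 1/75, 1/5 · 1/10 = 1/50, 1/5 · 1/15 = 1/75, 1/5 · 0 = 0; these sum to 7/150.
Dividing through by the total gives posterior P(r = 1 | data) = 0, P(r = 2 | data) = 2/7, P(r = 3 | data) = 3/7, P(r = 4 | data) = 2/7, P(r = 5 | data) = 0.
The predictive probability is P(green next | data) = (0)(2/7) + (1/2)(3/7) + (1)(2/7) = 1/2.

0.500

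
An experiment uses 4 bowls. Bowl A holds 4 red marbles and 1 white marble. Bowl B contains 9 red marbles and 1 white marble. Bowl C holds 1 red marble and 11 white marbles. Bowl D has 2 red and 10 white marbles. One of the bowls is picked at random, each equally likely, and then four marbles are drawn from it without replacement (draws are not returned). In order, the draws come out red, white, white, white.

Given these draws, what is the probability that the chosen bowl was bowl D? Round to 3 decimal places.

0.593

For each hypothesis, P(data | H) works out to: P(data | bowl A) = (4/5)(1/4)(0/3) = 0; P(data | bowl B) = (9/10)(1/9)(0/8) = 0; P(data | bowl C) = (1/12)(11/11)(10/10)(9/9) = 1/12; P(data | bowl D) = (2/12)(10/11)(9/10)(8/9) = 4/33.
Weighting by the prior gives 1/4 · 0 = 0, 1/4 · 0 = 0, 1/4 · 1/12 = 1/48, 1/4 · 4/33 = 1/33; these sum to 9/176.
So P(bowl D | data) = (1/33) / (9/176) = 16/27.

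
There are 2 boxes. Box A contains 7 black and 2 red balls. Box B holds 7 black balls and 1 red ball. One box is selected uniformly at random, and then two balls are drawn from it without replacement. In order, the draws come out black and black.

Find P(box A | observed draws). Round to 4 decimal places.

For each hypothesis, P(data | H) works out to: P(data | box A) = (7/9)(6/8) = 7/12; P(data | box B) = (7/8)(6/7) = 3/4.
Weighting by the prior gives 1/2 · 7/12 = 7/24, 1/2 · 3/4 = 3/8; summing to 2/3.
Hence P(box A | data) = (7/24) / (2/3) = 7/16.

0.4375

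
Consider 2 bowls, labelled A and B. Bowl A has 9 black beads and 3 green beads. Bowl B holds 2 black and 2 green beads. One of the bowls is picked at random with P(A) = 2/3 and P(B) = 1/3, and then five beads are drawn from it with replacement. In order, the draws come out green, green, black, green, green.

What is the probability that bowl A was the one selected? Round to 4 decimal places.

0.1579

Compute the likelihood of the observed sequence for each case: P(data | bowl A) = (3/12)(3/12)(9/12)(3/12)(3/12) = 0.0029297; P(data | bowl B) = (2/4)(2/4)(2/4)(2/4)(2/4) = 0.03125.
Multiplying each by its prior: 2/3 · 0.0029297 = 0.0019531, 1/3 · 0.03125 = 0.010417; these sum to 0.01237.
So P(bowl A | data) = (0.0019531) / (0.01237) = 0.15789.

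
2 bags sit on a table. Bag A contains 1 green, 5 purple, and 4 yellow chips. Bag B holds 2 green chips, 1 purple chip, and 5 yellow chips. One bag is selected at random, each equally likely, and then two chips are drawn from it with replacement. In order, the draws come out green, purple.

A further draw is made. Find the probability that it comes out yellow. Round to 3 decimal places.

Compute the likelihood of the observed sequence for each case: P(data | bag A) = (1/10)(5/10) = 1/20; P(data | bag B) = (2/8)(1/8) = 1/32.
Weighting by the prior gives 1/2 · 1/20 = 1/40, 1/2 · 1/32 = 1/64; summing to 13/320.
Normalising, the posterior is P(bag A | data) = 8/13, P(bag B | data) = 5/13.
The predictive probability is P(yellow next | data) = (2/5)(8/13) + (5/8)(5/13) = 253/520.

0.487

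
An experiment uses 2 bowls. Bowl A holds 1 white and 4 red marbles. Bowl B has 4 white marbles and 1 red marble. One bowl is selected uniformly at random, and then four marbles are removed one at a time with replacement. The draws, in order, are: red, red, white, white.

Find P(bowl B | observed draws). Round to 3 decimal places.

Under each hypothesis, the probability of the observed sequence is: P(data | bowl A) = (4/5)(4/5)(1/5)(1/5) = 16/625; P(data | bowl B) = (1/5)(1/5)(4/5)(4/5) = 16/625.
Weighting by the prior gives 1/2 · 16/625 = 8/625, 1/2 · 16/625 = 8/625; these sum to 16/625.
Therefore the posterior P(bowl B | data) = (8/625) / (16/625) = 1/2.

0.500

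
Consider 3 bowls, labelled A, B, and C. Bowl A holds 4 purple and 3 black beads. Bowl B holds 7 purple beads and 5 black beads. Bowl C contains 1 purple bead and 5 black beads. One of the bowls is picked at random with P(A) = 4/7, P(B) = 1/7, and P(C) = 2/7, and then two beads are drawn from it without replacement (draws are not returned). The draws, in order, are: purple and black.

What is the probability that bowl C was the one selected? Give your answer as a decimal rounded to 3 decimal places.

For each hypothesis, P(data | H) works out to: P(data | bowl A) = (4/7)(3/6) = 0.28571; P(data | bowl B) = (7/12)(5/11) = 0.26515; P(data | bowl C) = (1/6)(5/5) = 0.16667.
The prior-weighted likelihoods are 4/7 · 0.28571 = 0.16327, 1/7 · 0.26515 = 0.037879, 2/7 · 0.16667 = 0.047619; with total 0.24876.
Therefore the posterior P(bowl C | data) = (0.047619) / (0.24876) = 0.19142.

0.191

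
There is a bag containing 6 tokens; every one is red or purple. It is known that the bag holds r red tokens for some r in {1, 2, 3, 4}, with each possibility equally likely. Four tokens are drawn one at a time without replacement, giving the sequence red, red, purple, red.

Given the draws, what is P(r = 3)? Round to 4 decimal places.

0.2727

For each hypothesis, P(data | H) works out to: P(data | r = 1) = (1/6)(0/5) = 0; P(data | r = 2) = (2/6)(1/5)(4/4)(0/3) = 0; P(data | r = 3) = (3/6)(2/5)(3/4)(1/3) = 1/20; P(data | r = 4) = (4/6)(3/5)(2/4)(2/3) = 2/15.
Multiplying each by its prior: 1/4 · 0 = 0, 1/4 · 0 = 0, 1/4 · 1/20 = 1/80, 1/4 · 2/15 = 1/30; with total 11/240.
Hence P(r = 3 | data) = (1/80) / (11/240) = 3/11.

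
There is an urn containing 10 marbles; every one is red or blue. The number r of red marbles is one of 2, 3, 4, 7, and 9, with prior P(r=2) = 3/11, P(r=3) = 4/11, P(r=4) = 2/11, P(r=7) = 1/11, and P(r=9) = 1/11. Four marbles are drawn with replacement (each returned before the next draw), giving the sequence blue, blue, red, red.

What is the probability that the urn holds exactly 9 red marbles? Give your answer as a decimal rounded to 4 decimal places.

Under each hypothesis, the probability of the observed sequence is: P(data | r = 2) = (8/10)(8/10)(2/10)(2/10) = 0.0256; P(data | r = 3) = (7/10)(7/10)(3/10)(3/10) = 0.0441; P(data | r = 4) = (6/10)(6/10)(4/10)(4/10) = 0.0576; P(data | r = 7) = (3/10)(3/10)(7/10)(7/10) = 0.0441; P(data | r = 9) = (1/10)(1/10)(9/10)(9/10) = 0.0081.
Multiplying each by its prior: 3/11 · 0.0256 = 0.0069818, 4/11 · 0.0441 = 0.016036, 2/11 · 0.0576 = 0.010473, 1/11 · 0.0441 = 0.0040091, 1/11 · 0.0081 = 0.00073636; with total 0.038236.
Therefore the posterior P(r = 9 | data) = (0.00073636) / (0.038236) = 0.019258.

0.0193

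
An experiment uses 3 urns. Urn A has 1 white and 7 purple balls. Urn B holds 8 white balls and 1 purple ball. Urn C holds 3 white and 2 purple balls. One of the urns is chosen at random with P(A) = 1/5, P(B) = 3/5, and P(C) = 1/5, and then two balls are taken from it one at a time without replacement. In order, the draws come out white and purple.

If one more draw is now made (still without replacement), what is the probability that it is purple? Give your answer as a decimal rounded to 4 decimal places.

0.2967

The likelihood of the observed sequence under each hypothesis: P(data | urn A) = (1/8)(7/7) = 1/8; P(data | urn B) = (8/9)(1/8) = 1/9; P(data | urn C) = (3/5)(2/4) = 3/10.
The prior-weighted likelihoods are 1/5 · 1/8 = 1/40, 3/5 · 1/9 = 1/15, 1/5 · 3/10 = 3/50; summing to 91/600.
Dividing through by the total gives posterior P(urn A | data) = 15/91, P(urn B | data) = 40/91, P(urn C | data) = 36/91.
So P(purple next | data) = Σ P(purple next | H) P(H | data) = (1)(15/91) + (0)(40/91) + (1/3)(36/91) = 27/91.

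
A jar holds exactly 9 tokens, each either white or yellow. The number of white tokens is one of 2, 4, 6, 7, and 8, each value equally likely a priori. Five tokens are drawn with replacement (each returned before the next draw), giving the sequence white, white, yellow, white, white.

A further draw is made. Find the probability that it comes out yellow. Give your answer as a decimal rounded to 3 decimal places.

0.255

Under each hypothesis, the probability of the observed sequence is: P(data | r = 2) = (2/9)(2/9)(7/9)(2/9)(2/9) = 0.0018967; P(data | r = 4) = (4/9)(4/9)(5/9)(4/9)(4/9) = 0.021677; P(data | r = 6) = (6/9)(6/9)(3/9)(6/9)(6/9) = 0.065844; P(data | r = 7) = (7/9)(7/9)(2/9)(7/9)(7/9) = 0.081322; P(data | r = 8) = (8/9)(8/9)(1/9)(8/9)(8/9) = 0.069366.
The prior-weighted likelihoods are 1/5 · 0.0018967 = 0.00037935, 1/5 · 0.021677 = 0.0043354, 1/5 · 0.065844 = 0.013169, 1/5 · 0.081322 = 0.016264, 1/5 · 0.069366 = 0.013873; with total 0.048021.
The posterior is then P(r = 2 | data) = 0.0078996, P(r = 4 | data) = 0.090281, P(r = 6 | data) = 0.27423, P(r = 7 | data) = 0.33869, P(r = 8 | data) = 0.2889.
The predictive probability is P(yellow next | data) = (7/9)(0.0078996) + (5/9)(0.090281) + (1/3)(0.27423) + (2/9)(0.33869) + (1/9)(0.2889) = 0.25507.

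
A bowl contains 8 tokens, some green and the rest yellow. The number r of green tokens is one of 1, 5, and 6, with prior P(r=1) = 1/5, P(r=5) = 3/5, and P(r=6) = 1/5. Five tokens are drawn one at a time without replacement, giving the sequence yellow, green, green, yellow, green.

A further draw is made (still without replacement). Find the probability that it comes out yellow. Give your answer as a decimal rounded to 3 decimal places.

0.273

Compute the likelihood of the observed sequence for each case: P(data | r = 1) = (7/8)(1/7)(0/6) = 0; P(data | r = 5) = (3/8)(5/7)(4/6)(2/5)(3/4) = 3/56; P(data | r = 6) = (2/8)(6/7)(5/6)(1/5)(4/4) = 1/28.
Multiplying each by its prior: 1/5 · 0 = 0, 3/5 · 3/56 = 9/280, 1/5 · 1/28 = 1/140; these sum to 11/280.
Normalising, the posterior is P(r = 1 | data) = 0, P(r = 5 | data) = 9/11, P(r = 6 | data) = 2/11.
So P(yellow next | data) = Σ P(yellow next | H) P(H | data) = (1/3)(9/11) + (0)(2/11) = 3/11.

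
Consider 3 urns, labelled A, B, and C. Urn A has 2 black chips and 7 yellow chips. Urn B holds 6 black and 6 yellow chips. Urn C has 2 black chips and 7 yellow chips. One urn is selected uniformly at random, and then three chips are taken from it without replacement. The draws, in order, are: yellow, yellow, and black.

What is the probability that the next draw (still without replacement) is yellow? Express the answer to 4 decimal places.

0.7204

Compute the likelihood of the observed sequence for each case: P(data | urn A) = (7/9)(6/8)(2/7) = 1/6; P(data | urn B) = (6/12)(5/11)(6/10) = 3/22; P(data | urn C) = (7/9)(6/8)(2/7) = 1/6.
The prior-weighted likelihoods are 1/3 · 1/6 = 1/18, 1/3 · 3/22 = 1/22, 1/3 · 1/6 = 1/18; summing to 31/198.
The posterior is then P(urn A | data) = 11/31, P(urn B | data) = 9/31, P(urn C | data) = 11/31.
The predictive probability is P(yellow next | data) = (5/6)(11/31) + (4/9)(9/31) + (5/6)(11/31) = 67/93.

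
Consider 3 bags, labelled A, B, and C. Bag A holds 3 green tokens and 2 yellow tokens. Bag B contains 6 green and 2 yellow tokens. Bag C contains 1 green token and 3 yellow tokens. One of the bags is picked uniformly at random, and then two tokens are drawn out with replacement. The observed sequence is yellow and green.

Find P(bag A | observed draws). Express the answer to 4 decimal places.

The likelihood of the observed sequence under each hypothesis: P(data | bag A) = (2/5)(3/5) = 6/25; P(data | bag B) = (2/8)(6/8) = 3/16; P(data | bag C) = (3/4)(1/4) = 3/16.
Multiplying each by its prior: 1/3 · 6/25 = 2/25, 1/3 · 3/16 = 1/16, 1/3 · 3/16 = 1/16; summing to 41/200.
So P(bag A | data) = (2/25) / (41/200) = 16/41.

0.3902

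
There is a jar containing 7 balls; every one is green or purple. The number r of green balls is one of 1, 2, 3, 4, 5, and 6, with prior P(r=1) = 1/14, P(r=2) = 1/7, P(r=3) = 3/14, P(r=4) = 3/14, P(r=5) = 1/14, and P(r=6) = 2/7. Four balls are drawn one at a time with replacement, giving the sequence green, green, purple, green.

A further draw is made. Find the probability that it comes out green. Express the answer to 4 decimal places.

0.6718

Under each hypothesis, the probability of the observed sequence is: P(data | r = 1) = (1/7)(1/7)(6/7)(1/7) = 0.002499; P(data | r = 2) = (2/7)(2/7)(5/7)(2/7) = 0.01666; P(data | r = 3) = (3/7)(3/7)(4/7)(3/7) = 0.044981; P(data | r = 4) = (4/7)(4/7)(3/7)(4/7) = 0.079967; P(data | r = 5) = (5/7)(5/7)(2/7)(5/7) = 0.10412; P(data | r = 6) = (6/7)(6/7)(1/7)(6/7) = 0.089963.
The prior-weighted likelihoods are 1/14 · 0.002499 = 0.0001785, 1/7 · 0.01666 = 0.00238, 3/14 · 0.044981 = 0.0096388, 3/14 · 0.079967 = 0.017136, 1/14 · 0.10412 = 0.0074374, 2/7 · 0.089963 = 0.025704; these sum to 0.062474.
Normalising, the posterior is P(r = 1 | data) = 0.0028571, P(r = 2 | data) = 0.038095, P(r = 3 | data) = 0.15429, P(r = 4 | data) = 0.27429, P(r = 5 | data) = 0.11905, P(r = 6 | data) = 0.41143.
Averaging over the posterior, P(green next | data) = (1/7)(0.0028571) + (2/7)(0.038095) + (3/7)(0.15429) + (4/7)(0.27429) + (5/7)(0.11905) + (6/7)(0.41143) = 0.67184.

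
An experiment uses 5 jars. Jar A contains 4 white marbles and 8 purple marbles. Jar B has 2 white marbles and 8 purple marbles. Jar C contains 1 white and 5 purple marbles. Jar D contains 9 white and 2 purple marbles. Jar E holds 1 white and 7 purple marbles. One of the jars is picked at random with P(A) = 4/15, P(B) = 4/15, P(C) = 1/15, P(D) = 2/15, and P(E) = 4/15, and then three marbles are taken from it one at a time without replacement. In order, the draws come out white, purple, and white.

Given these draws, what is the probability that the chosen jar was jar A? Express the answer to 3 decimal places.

For each hypothesis, P(data | H) works out to: P(data | jar A) = (4/12)(8/11)(3/10) = 0.072727; P(data | jar B) = (2/10)(8/9)(1/8) = 0.022222; P(data | jar C) = (1/6)(5/5)(0/4) = 0; P(data | jar D) = (9/11)(2/10)(8/9) = 0.14545; P(data | jar E) = (1/8)(7/7)(0/6) = 0.
The prior-weighted likelihoods are 4/15 · 0.072727 = 0.019394, 4/15 · 0.022222 = 0.0059259, 1/15 · 0 = 0, 2/15 · 0.14545 = 0.019394, 4/15 · 0 = 0; summing to 0.044714.
Hence P(jar A | data) = (0.019394) / (0.044714) = 0.43373.

0.434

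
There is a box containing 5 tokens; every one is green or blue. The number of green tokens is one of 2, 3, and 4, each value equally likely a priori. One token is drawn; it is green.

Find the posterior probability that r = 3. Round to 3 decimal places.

0.333

Under each hypothesis, the probability of this draw is: P(data | r = 2) = (2/5) = 2/5; P(data | r = 3) = (3/5) = 3/5; P(data | r = 4) = (4/5) = 4/5.
The prior-weighted likelihoods are 1/3 · 2/5 = 2/15, 1/3 · 3/5 = 1/5, 1/3 · 4/5 = 4/15; with total 3/5.
Therefore the posterior P(r = 3 | data) = (1/5) / (3/5) = 1/3.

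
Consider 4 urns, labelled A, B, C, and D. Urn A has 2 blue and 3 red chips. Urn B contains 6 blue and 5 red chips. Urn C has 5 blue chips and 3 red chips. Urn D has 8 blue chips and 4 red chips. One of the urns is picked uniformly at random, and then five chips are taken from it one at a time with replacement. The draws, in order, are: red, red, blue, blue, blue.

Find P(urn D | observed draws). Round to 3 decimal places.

Under each hypothesis, the probability of the observed sequence is: P(data | urn A) = (3/5)(3/5)(2/5)(2/5)(2/5) = 0.02304; P(data | urn B) = (5/11)(5/11)(6/11)(6/11)(6/11) = 0.03353; P(data | urn C) = (3/8)(3/8)(5/8)(5/8)(5/8) = 0.034332; P(data | urn D) = (4/12)(4/12)(8/12)(8/12)(8/12) = 0.032922.
Multiplying each by its prior: 1/4 · 0.02304 = 0.00576, 1/4 · 0.03353 = 0.0083824, 1/4 · 0.034332 = 0.0085831, 1/4 · 0.032922 = 0.0082305; these sum to 0.030956.
Therefore the posterior P(urn D | data) = (0.0082305) / (0.030956) = 0.26588.

0.266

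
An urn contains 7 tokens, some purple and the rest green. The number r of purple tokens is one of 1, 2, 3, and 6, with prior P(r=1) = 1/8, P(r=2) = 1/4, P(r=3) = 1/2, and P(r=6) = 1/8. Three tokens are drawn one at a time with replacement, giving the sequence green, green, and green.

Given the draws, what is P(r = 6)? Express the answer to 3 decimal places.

0.001

Compute the likelihood of the observed sequence for each case: P(data | r = 1) = (6/7)(6/7)(6/7) = 0.62974; P(data | r = 2) = (5/7)(5/7)(5/7) = 0.36443; P(data | r = 3) = (4/7)(4/7)(4/7) = 0.18659; P(data | r = 6) = (1/7)(1/7)(1/7) = 0.0029155.
Weighting by the prior gives 1/8 · 0.62974 = 0.078717, 1/4 · 0.36443 = 0.091108, 1/2 · 0.18659 = 0.093294, 1/8 · 0.0029155 = 0.00036443; these sum to 0.26348.
Hence P(r = 6 | data) = (0.00036443) / (0.26348) = 0.0013831.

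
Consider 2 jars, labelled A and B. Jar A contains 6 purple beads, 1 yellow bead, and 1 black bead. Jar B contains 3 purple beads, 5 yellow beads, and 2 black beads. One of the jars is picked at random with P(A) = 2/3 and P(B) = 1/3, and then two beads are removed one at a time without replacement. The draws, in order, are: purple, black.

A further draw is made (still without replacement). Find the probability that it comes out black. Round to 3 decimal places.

0.030

Compute the likelihood of the observed sequence for each case: P(data | jar A) = (6/8)(1/7) = 3/28; P(data | jar B) = (3/10)(2/9) = 1/15.
Weighting by the prior gives 2/3 · 3/28 = 1/14, 1/3 · 1/15 = 1/45; these sum to 59/630.
Normalising, the posterior is P(jar A | data) = 45/59, P(jar B | data) = 14/59.
So P(black next | data) = Σ P(black next | H) P(H | data) = (0)(45/59) + (1/8)(14/59) = 7/236.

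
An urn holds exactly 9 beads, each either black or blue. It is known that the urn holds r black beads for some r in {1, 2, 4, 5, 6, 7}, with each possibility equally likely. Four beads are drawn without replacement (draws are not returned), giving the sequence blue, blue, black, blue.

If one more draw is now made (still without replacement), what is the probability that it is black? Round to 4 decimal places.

The likelihood of the observed sequence under each hypothesis: P(data | r = 1) = (8/9)(7/8)(1/7)(6/6) = 1/9; P(data | r = 2) = (7/9)(6/8)(2/7)(5/6) = 5/36; P(data | r = 4) = (5/9)(4/8)(4/7)(3/6) = 5/63; P(data | r = 5) = (4/9)(3/8)(5/7)(2/6) = 5/126; P(data | r = 6) = (3/9)(2/8)(6/7)(1/6) = 1/84; P(data | r = 7) = (2/9)(1/8)(7/7)(0/6) = 0.
The prior-weighted likelihoods are 1/6 · 1/9 = 1/54, 1/6 · 5/36 = 5/216, 1/6 · 5/63 = 5/378, 1/6 · 5/126 = 5/756, 1/6 · 1/84 = 1/504, 1/6 · 0 = 0; these sum to 4/63.
Normalising, the posterior is P(r = 1 | data) = 7/24, P(r = 2 | data) = 35/96, P(r = 4 | data) = 5/24, P(r = 5 | data) = 5/48, P(r = 6 | data) = 1/32, P(r = 7 | data) = 0.
So P(black next | data) = Σ P(black next | H) P(H | data) = (0)(7/24) + (1/5)(35/96) + (3/5)(5/24) + (4/5)(5/48) + (1)(1/32) = 5/16.

0.3125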